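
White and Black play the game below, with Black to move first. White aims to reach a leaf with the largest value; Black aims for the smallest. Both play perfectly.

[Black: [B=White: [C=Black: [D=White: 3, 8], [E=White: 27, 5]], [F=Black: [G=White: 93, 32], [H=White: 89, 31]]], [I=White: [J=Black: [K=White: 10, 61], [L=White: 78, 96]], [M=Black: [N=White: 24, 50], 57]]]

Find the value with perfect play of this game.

D (White): max(3, 8) = 8
E (White): max(27, 5) = 27
C (Black): min(8, 27) = 8
G (White): max(93, 32) = 93
H (White): max(89, 31) = 89
F (Black): min(93, 89) = 89
B (White): max(8, 89) = 89
K (White): max(10, 61) = 61
L (White): max(78, 96) = 96
J (Black): min(61, 96) = 61
N (White): max(24, 50) = 50
M (Black): min(50, 57) = 50
I (White): max(61, 50) = 61
Root (Black): min(89, 61) = 61

61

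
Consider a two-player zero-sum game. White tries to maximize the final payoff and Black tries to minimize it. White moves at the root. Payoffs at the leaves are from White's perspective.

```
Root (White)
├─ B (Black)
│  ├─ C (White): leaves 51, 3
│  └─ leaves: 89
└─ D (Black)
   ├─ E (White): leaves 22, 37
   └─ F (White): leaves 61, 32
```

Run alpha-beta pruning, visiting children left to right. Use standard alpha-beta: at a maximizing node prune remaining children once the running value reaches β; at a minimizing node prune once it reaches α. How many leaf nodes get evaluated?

5

C [α=-∞,β=+∞]: v=51
B [α=-∞,β=+∞]: v=51
E [α=51,β=+∞]: v=37
D [α=51,β=+∞]: v=37 after child 1 ≤ α → α-cutoff, skip 1
Root [α=-∞,β=+∞]: v=51
Leaves evaluated: 5 of 7.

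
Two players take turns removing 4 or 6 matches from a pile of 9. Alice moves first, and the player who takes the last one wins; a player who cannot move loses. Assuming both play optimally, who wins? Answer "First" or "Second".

First

Compute winning (W) and losing (L) positions by backward induction:
i:   0  1  2  3  4  5  6  7  8  9
     L  L  L  L  W  W  W  W  W  W
Position 9 is W, so the first player wins.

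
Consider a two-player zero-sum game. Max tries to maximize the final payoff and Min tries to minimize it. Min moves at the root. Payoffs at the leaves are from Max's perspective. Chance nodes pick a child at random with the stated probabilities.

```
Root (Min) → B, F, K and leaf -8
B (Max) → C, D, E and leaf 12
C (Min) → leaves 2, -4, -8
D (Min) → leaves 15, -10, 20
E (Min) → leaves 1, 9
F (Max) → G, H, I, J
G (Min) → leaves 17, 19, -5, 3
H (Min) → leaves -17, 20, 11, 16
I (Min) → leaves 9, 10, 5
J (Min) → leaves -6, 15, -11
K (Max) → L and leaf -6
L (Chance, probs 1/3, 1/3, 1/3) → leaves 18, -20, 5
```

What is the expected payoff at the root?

-8

C (Min): min(2, -4, -8) = -8
D (Min): min(15, -10, 20) = -10
E (Min): min(1, 9) = 1
B (Max): max(-8, -10, 1, 12) = 12
G (Min): min(17, 19, -5, 3) = -5
H (Min): min(-17, 20, 11, 16) = -17
I (Min): min(9, 10, 5) = 5
J (Min): min(-6, 15, -11) = -11
F (Max): max(-5, -17, 5, -11) = 5
L (Chance): 1/3·18 + 1/3·-20 + 1/3·5 = 1
K (Max): max(1, -6) = 1
Root (Min): min(12, 5, 1, -8) = -8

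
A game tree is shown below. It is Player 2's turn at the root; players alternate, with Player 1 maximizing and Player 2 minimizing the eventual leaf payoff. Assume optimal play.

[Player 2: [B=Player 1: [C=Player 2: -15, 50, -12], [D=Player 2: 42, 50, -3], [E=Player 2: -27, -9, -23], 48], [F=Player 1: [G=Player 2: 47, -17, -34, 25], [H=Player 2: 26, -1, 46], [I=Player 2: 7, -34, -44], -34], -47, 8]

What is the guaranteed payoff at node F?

-1

G: min(47, -17, -34, 25) = -34
H: min(26, -1, 46) = -1
I: min(7, -34, -44) = -44
F: max(-34, -1, -44, -34) = -1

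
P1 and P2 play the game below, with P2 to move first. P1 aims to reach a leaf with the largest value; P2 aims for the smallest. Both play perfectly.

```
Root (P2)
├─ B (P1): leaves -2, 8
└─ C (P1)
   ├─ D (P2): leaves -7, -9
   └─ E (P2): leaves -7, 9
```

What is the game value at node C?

-7

D: min(-7, -9) = -9
E: min(-7, 9) = -7
C: max(-9, -7) = -7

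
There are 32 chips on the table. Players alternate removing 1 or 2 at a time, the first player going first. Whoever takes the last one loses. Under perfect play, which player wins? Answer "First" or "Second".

i:   0  1  2  3  4  5  6  7  8  9 10 11 12 13 14 15 16 17 18 19 20 21 22 23 24 25 26 27 28 29 30 31 32
     W  L  W  W  L  W  W  L  W  W  L  W  W  L  W  W  L  W  W  L  W  W  L  W  W  L  W  W  L  W  W  L  W
Position 32 is W, so the first player wins.

First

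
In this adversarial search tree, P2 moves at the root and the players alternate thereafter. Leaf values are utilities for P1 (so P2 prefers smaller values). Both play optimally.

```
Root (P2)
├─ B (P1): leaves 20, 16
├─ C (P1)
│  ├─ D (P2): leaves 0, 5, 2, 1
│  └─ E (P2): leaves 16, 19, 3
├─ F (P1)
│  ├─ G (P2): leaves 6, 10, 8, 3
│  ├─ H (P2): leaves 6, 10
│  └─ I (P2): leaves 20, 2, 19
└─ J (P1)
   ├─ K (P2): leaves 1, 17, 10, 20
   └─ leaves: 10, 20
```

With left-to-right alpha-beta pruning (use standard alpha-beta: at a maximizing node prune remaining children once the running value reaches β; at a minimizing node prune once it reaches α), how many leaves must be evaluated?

B [α=-∞,β=+∞]: v=20
D [α=-∞,β=20]: v=0
E [α=0,β=20]: v=3
C [α=-∞,β=20]: v=3
G [α=-∞,β=3]: v=3
F [α=-∞,β=3]: v=3 after child 1 ≥ β → β-cutoff, skip 2
K [α=-∞,β=3]: v=1
J [α=-∞,β=3]: v=10 after child 2 ≥ β → β-cutoff, skip 1
Root [α=-∞,β=+∞]: v=3
Leaves evaluated: 18 of 24.

18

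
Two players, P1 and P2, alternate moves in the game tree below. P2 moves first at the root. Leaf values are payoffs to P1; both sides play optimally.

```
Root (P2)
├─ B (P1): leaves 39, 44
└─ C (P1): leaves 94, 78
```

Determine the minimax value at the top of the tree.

44

B (P1): max(39, 44) = 44
C (P1): max(94, 78) = 94
Root (P2): min(44, 94) = 44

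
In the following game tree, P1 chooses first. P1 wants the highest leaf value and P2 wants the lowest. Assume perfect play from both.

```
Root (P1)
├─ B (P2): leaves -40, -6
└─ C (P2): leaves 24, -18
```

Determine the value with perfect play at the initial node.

B (P2): min(-40, -6) = -40
C (P2): min(24, -18) = -18
Root (P1): max(-40, -18) = -18

-18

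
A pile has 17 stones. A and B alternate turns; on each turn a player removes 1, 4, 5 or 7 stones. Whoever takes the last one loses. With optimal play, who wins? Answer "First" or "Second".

Second

i:   0  1  2  3  4  5  6  7  8  9 10 11 12 13 14 15 16 17
     W  L  W  L  W  W  W  W  W  L  W  L  W  W  W  W  W  L
Position 17 is L, so the second player wins.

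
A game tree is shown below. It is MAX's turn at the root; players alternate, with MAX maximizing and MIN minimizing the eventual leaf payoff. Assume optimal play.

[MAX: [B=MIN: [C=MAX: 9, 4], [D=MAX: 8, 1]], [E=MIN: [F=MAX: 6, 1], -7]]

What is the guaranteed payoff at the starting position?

C (MAX): max(9, 4) = 9
D (MAX): max(8, 1) = 8
B (MIN): min(9, 8) = 8
F (MAX): max(6, 1) = 6
E (MIN): min(6, -7) = -7
Root (MAX): max(8, -7) = 8

8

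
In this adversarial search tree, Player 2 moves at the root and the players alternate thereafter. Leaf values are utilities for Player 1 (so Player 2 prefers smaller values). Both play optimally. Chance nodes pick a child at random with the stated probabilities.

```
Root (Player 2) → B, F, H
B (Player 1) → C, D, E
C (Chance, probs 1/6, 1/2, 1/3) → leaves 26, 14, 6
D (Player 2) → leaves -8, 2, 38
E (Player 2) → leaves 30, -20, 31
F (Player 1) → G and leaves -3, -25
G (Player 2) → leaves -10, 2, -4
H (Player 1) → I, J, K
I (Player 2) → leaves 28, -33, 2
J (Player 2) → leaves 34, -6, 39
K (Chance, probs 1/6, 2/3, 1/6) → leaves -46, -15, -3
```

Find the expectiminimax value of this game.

C (Chance): 1/6·26 + 1/2·14 + 1/3·6 = 13.33
D (Player 2): min(-8, 2, 38) = -8
E (Player 2): min(30, -20, 31) = -20
B (Player 1): max(13.33, -8, -20) = 13.33
G (Player 2): min(-10, 2, -4) = -10
F (Player 1): max(-10, -3, -25) = -3
I (Player 2): min(28, -33, 2) = -33
J (Player 2): min(34, -6, 39) = -6
K (Chance): 1/6·-46 + 2/3·-15 + 1/6·-3 = -18.17
H (Player 1): max(-33, -6, -18.17) = -6
Root (Player 2): min(13.33, -3, -6) = -6

-6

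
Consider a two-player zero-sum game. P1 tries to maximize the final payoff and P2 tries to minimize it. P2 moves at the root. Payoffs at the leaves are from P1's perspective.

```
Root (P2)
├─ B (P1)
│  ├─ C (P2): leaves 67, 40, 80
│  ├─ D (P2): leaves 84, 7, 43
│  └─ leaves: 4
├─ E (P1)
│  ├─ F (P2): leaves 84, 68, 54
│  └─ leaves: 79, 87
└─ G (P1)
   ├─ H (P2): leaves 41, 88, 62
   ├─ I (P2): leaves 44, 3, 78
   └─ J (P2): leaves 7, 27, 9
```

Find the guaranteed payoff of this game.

40

C (P2): min(67, 40, 80) = 40
D (P2): min(84, 7, 43) = 7
B (P1): max(40, 7, 4) = 40
F (P2): min(84, 68, 54) = 54
E (P1): max(54, 79, 87) = 87
H (P2): min(41, 88, 62) = 41
I (P2): min(44, 3, 78) = 3
J (P2): min(7, 27, 9) = 7
G (P1): max(41, 3, 7) = 41
Root (P2): min(40, 87, 41) = 40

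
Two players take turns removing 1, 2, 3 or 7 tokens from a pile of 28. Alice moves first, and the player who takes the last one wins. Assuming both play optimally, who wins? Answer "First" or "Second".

Mark each pile size as W (mover wins) or L (mover loses):
i:   0  1  2  3  4  5  6  7  8  9 10 11 12 13 14 15 16 17 18 19 20 21 22 23 24 25 26 27 28
     L  W  W  W  L  W  W  W  L  W  W  W  L  W  W  W  L  W  W  W  L  W  W  W  L  W  W  W  L
Position 28 is L, so the second player wins.

Second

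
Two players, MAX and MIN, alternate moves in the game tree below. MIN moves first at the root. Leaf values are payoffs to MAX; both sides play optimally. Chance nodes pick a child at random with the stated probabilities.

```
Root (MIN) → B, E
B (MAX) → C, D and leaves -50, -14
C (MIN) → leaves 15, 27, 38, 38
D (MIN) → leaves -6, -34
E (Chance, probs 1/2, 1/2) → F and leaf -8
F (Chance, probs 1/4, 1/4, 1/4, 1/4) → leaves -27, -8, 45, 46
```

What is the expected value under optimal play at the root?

C (MIN): min(15, 27, 38, 38) = 15
D (MIN): min(-6, -34) = -34
B (MAX): max(15, -34, -50, -14) = 15
F (Chance): 1/4·-27 + 1/4·-8 + 1/4·45 + 1/4·46 = 14
E (Chance): 1/2·14 + 1/2·-8 = 3
Root (MIN): min(15, 3) = 3

3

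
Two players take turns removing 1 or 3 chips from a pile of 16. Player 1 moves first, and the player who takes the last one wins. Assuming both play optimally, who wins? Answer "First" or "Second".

W/L table (W = player to move can force a win):
i:   0  1  2  3  4  5  6  7  8  9 10 11 12 13 14 15 16
     L  W  L  W  L  W  L  W  L  W  L  W  L  W  L  W  L
Position 16 is L, so the second player wins.

Second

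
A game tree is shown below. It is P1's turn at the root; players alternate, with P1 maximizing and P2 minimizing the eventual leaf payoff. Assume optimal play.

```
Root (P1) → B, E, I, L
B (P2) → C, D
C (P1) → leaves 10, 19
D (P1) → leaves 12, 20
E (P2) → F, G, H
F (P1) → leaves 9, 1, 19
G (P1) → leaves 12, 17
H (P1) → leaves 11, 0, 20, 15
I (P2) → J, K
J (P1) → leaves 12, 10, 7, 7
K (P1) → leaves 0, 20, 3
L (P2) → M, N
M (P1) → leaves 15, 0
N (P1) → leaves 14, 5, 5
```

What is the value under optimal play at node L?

M: max(15, 0) = 15
N: max(14, 5, 5) = 14
L: min(15, 14) = 14

14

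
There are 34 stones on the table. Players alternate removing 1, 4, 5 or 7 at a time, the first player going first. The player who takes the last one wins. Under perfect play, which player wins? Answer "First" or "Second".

W/L table (W = player to move can force a win):
i:   0  1  2  3  4  5  6  7  8  9 10 11 12 13 14 15 16 17 18 19 20 21 22 23 24 25 26 27 28 29 30 31 32 33 34
     L  W  L  W  W  W  W  W  L  W  L  W  W  W  W  W  L  W  L  W  W  W  W  W  L  W  L  W  W  W  W  W  L  W  L
Position 34 is L, so the second player wins.

Second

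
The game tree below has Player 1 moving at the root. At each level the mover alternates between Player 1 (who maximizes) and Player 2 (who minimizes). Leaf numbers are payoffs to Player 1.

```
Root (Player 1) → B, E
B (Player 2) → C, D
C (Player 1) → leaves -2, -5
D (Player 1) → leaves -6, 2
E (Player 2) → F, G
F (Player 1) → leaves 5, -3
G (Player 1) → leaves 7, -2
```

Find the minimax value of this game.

C (Player 1): max(-2, -5) = -2
D (Player 1): max(-6, 2) = 2
B (Player 2): min(-2, 2) = -2
F (Player 1): max(5, -3) = 5
G (Player 1): max(7, -2) = 7
E (Player 2): min(5, 7) = 5
Root (Player 1): max(-2, 5) = 5

5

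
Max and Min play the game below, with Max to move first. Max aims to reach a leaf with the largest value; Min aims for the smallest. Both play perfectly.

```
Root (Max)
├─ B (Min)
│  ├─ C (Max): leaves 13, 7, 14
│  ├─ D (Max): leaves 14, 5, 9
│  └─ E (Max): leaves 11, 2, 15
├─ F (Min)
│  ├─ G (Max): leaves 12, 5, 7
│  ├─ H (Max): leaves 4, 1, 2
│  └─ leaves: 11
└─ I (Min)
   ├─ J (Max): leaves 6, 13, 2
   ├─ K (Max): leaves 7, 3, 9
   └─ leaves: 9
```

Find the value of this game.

C (Max): max(13, 7, 14) = 14
D (Max): max(14, 5, 9) = 14
E (Max): max(11, 2, 15) = 15
B (Min): min(14, 14, 15) = 14
G (Max): max(12, 5, 7) = 12
H (Max): max(4, 1, 2) = 4
F (Min): min(12, 4, 11) = 4
J (Max): max(6, 13, 2) = 13
K (Max): max(7, 3, 9) = 9
I (Min): min(13, 9, 9) = 9
Root (Max): max(14, 4, 9) = 14

14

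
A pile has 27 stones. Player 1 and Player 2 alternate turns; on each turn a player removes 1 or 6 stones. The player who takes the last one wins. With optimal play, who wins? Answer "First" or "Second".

i:   0  1  2  3  4  5  6  7  8  9 10 11 12 13 14 15 16 17 18 19 20 21 22 23 24 25 26 27
     L  W  L  W  L  W  W  L  W  L  W  L  W  W  L  W  L  W  L  W  W  L  W  L  W  L  W  W
Position 27 is W, so the first player wins.

First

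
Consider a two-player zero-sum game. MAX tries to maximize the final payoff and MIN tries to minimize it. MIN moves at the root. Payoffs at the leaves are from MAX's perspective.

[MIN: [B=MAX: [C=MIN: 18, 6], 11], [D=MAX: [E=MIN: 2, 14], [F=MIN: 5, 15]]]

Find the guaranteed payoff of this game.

C (MIN): min(18, 6) = 6
B (MAX): max(6, 11) = 11
E (MIN): min(2, 14) = 2
F (MIN): min(5, 15) = 5
D (MAX): max(2, 5) = 5
Root (MIN): min(11, 5) = 5

5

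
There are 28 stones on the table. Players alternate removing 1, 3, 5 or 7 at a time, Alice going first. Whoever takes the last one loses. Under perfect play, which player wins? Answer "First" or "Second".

W/L table (W = player to move can force a win):
i:   0  1  2  3  4  5  6  7  8  9 10 11 12 13 14 15 16 17 18 19 20 21 22 23 24 25 26 27 28
     W  L  W  L  W  L  W  L  W  L  W  L  W  L  W  L  W  L  W  L  W  L  W  L  W  L  W  L  W
Position 28 is W, so the first player wins.

First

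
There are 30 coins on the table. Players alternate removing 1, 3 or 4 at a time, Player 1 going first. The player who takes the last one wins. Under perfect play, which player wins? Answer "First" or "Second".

Second

Mark each pile size as W (mover wins) or L (mover loses):
i:   0  1  2  3  4  5  6  7  8  9 10 11 12 13 14 15 16 17 18 19 20 21 22 23 24 25 26 27 28 29 30
     L  W  L  W  W  W  W  L  W  L  W  W  W  W  L  W  L  W  W  W  W  L  W  L  W  W  W  W  L  W  L
Position 30 is L, so the second player wins.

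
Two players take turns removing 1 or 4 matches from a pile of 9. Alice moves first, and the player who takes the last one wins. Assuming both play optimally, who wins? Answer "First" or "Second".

Compute winning (W) and losing (L) positions by backward induction:
i:   0  1  2  3  4  5  6  7  8  9
     L  W  L  W  W  L  W  L  W  W
Position 9 is W, so the first player wins.

First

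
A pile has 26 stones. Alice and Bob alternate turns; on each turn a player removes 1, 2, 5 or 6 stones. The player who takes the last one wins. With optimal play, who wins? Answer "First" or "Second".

Positions where the player to move wins (W) vs loses (L):
i:   0  1  2  3  4  5  6  7  8  9 10 11 12 13 14 15 16 17 18 19 20 21 22 23 24 25 26
     L  W  W  L  W  W  W  L  W  W  L  W  W  W  L  W  W  L  W  W  W  L  W  W  L  W  W
Position 26 is W, so the first player wins.

First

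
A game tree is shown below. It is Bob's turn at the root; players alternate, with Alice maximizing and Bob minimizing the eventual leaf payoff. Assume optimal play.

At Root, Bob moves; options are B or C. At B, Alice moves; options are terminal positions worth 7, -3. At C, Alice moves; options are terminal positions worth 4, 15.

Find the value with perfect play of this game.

7

B (Alice): max(7, -3) = 7
C (Alice): max(4, 15) = 15
Root (Bob): min(7, 15) = 7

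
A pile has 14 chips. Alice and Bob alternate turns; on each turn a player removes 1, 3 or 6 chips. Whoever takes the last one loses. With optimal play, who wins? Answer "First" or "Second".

W/L table (W = player to move can force a win):
i:   0  1  2  3  4  5  6  7  8  9 10 11 12 13 14
     W  L  W  L  W  L  W  W  W  W  L  W  L  W  L
Position 14 is L, so the second player wins.

Second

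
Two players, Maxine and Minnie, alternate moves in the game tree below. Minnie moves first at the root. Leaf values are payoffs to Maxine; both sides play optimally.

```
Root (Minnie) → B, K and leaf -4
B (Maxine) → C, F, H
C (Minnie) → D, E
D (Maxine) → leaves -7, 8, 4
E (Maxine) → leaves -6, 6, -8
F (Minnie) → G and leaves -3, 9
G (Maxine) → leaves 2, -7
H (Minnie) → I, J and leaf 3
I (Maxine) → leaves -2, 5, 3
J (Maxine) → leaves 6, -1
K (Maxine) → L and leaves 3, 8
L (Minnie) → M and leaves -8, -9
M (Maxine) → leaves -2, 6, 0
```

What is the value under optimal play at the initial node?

D (Maxine): max(-7, 8, 4) = 8
E (Maxine): max(-6, 6, -8) = 6
C (Minnie): min(8, 6) = 6
G (Maxine): max(2, -7) = 2
F (Minnie): min(2, -3, 9) = -3
I (Maxine): max(-2, 5, 3) = 5
J (Maxine): max(6, -1) = 6
H (Minnie): min(5, 6, 3) = 3
B (Maxine): max(6, -3, 3) = 6
M (Maxine): max(-2, 6, 0) = 6
L (Minnie): min(6, -8, -9) = -9
K (Maxine): max(-9, 3, 8) = 8
Root (Minnie): min(6, 8, -4) = -4

-4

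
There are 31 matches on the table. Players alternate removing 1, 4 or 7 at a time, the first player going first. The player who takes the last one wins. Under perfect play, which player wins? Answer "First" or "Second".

Compute winning (W) and losing (L) positions by backward induction:
i:   0  1  2  3  4  5  6  7  8  9 10 11 12 13 14 15 16 17 18 19 20 21 22 23 24 25 26 27 28 29 30 31
     L  W  L  W  W  L  W  W  L  W  L  W  W  L  W  W  L  W  L  W  W  L  W  W  L  W  L  W  W  L  W  W
Position 31 is W, so the first player wins.

First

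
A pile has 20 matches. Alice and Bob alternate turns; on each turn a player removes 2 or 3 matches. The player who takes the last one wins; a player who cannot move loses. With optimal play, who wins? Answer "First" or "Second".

Second

i:   0  1  2  3  4  5  6  7  8  9 10 11 12 13 14 15 16 17 18 19 20
     L  L  W  W  W  L  L  W  W  W  L  L  W  W  W  L  L  W  W  W  L
Position 20 is L, so the second player wins.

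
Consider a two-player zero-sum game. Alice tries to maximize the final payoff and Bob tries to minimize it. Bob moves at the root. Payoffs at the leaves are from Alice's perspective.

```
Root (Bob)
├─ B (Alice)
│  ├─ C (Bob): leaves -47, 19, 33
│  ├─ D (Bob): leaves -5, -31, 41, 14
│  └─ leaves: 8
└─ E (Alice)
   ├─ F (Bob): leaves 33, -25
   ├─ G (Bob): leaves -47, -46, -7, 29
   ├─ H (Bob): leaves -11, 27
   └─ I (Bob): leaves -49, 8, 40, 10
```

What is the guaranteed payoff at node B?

8

C: min(-47, 19, 33) = -47
D: min(-5, -31, 41, 14) = -31
B: max(-47, -31, 8) = 8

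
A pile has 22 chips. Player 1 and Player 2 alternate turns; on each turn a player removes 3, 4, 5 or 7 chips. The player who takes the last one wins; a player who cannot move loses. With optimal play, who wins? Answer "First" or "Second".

Second

Positions where the player to move wins (W) vs loses (L):
i:   0  1  2  3  4  5  6  7  8  9 10 11 12 13 14 15 16 17 18 19 20 21 22
     L  L  L  W  W  W  W  W  W  W  L  L  L  W  W  W  W  W  W  W  L  L  L
Position 22 is L, so the second player wins.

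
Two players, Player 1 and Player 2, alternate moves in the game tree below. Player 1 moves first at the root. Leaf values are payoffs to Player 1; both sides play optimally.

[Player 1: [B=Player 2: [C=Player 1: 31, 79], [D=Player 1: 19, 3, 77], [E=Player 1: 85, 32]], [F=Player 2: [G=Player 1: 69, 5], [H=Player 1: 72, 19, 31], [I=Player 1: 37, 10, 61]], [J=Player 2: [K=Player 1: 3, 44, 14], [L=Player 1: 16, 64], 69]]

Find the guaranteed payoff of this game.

77

C (Player 1): max(31, 79) = 79
D (Player 1): max(19, 3, 77) = 77
E (Player 1): max(85, 32) = 85
B (Player 2): min(79, 77, 85) = 77
G (Player 1): max(69, 5) = 69
H (Player 1): max(72, 19, 31) = 72
I (Player 1): max(37, 10, 61) = 61
F (Player 2): min(69, 72, 61) = 61
K (Player 1): max(3, 44, 14) = 44
L (Player 1): max(16, 64) = 64
J (Player 2): min(44, 64, 69) = 44
Root (Player 1): max(77, 61, 44) = 77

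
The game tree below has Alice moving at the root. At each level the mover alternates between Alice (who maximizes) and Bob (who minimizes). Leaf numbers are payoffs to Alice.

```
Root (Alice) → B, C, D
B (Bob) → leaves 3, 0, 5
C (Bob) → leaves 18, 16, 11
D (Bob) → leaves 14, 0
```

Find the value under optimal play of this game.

11

B (Bob): min(3, 0, 5) = 0
C (Bob): min(18, 16, 11) = 11
D (Bob): min(14, 0) = 0
Root (Alice): max(0, 11, 0) = 11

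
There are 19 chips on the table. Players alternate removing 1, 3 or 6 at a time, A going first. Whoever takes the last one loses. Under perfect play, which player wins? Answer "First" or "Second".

Second

i:   0  1  2  3  4  5  6  7  8  9 10 11 12 13 14 15 16 17 18 19
     W  L  W  L  W  L  W  W  W  W  L  W  L  W  L  W  W  W  W  L
Position 19 is L, so the second player wins.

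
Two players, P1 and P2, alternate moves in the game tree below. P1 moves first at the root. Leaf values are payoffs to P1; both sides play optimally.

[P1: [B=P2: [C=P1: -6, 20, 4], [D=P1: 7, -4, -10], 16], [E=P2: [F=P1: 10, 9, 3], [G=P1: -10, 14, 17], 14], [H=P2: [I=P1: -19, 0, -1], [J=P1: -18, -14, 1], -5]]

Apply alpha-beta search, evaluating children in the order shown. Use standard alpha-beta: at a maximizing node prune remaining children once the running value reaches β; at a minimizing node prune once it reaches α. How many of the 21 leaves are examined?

C [α=-∞,β=+∞]: v=20
D [α=-∞,β=20]: v=7
B [α=-∞,β=+∞]: v=7
F [α=7,β=+∞]: v=10
G [α=7,β=10]: v=14 after child 2 ≥ β → β-cutoff, skip 1
E [α=7,β=+∞]: v=10
I [α=10,β=+∞]: v=0
H [α=10,β=+∞]: v=0 after child 1 ≤ α → α-cutoff, skip 2
Root [α=-∞,β=+∞]: v=10
Leaves evaluated: 16 of 21.

16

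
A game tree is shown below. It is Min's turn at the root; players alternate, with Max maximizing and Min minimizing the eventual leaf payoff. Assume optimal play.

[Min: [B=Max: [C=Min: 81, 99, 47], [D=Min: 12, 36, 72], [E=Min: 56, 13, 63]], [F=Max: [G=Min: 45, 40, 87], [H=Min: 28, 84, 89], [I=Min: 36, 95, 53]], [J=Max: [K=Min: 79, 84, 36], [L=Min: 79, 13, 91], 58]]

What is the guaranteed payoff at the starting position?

40

C (Min): min(81, 99, 47) = 47
D (Min): min(12, 36, 72) = 12
E (Min): min(56, 13, 63) = 13
B (Max): max(47, 12, 13) = 47
G (Min): min(45, 40, 87) = 40
H (Min): min(28, 84, 89) = 28
I (Min): min(36, 95, 53) = 36
F (Max): max(40, 28, 36) = 40
K (Min): min(79, 84, 36) = 36
L (Min): min(79, 13, 91) = 13
J (Max): max(36, 13, 58) = 58
Root (Min): min(47, 40, 58) = 40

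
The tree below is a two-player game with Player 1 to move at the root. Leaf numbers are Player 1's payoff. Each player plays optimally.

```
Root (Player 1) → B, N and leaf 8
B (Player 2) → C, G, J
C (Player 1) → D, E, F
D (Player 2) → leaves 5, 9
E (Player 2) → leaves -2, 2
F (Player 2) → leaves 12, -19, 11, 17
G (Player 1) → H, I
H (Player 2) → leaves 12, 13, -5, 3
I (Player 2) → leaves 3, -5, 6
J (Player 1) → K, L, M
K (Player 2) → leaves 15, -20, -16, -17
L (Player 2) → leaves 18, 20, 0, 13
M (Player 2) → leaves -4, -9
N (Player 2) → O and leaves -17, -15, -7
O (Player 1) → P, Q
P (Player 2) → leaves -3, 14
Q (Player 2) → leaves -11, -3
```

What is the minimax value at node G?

-5

H: min(12, 13, -5, 3) = -5
I: min(3, -5, 6) = -5
G: max(-5, -5) = -5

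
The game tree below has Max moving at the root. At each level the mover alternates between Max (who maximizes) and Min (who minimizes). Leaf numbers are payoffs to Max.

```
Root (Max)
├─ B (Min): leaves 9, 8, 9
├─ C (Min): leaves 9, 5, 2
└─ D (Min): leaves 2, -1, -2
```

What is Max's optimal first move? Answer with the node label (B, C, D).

B

B (Min): min(9, 8, 9) = 8
C (Min): min(9, 5, 2) = 2
D (Min): min(2, -1, -2) = -2
Root (Max): max(8, 2, -2) = 8
Max picks the child with the highest value: B (value 8).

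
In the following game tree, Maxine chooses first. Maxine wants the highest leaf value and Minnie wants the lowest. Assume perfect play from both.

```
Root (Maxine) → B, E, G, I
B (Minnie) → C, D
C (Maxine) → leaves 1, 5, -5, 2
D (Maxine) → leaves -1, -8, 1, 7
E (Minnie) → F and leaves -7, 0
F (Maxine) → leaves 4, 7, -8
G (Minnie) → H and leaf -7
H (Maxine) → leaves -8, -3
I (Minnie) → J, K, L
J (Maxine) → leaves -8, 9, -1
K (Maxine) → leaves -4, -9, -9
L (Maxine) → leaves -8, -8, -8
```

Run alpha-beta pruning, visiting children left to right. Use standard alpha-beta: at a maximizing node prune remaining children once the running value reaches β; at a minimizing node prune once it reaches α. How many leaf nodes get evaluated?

C [α=-∞,β=+∞]: v=5
D [α=-∞,β=5]: v=7
B [α=-∞,β=+∞]: v=5
F [α=5,β=+∞]: v=7
E [α=5,β=+∞]: v=-7 after child 2 ≤ α → α-cutoff, skip 1
H [α=5,β=+∞]: v=-3
G [α=5,β=+∞]: v=-3 after child 1 ≤ α → α-cutoff, skip 1
J [α=5,β=+∞]: v=9
K [α=5,β=9]: v=-4
I [α=5,β=+∞]: v=-4 after child 2 ≤ α → α-cutoff, skip 1
Root [α=-∞,β=+∞]: v=5
Leaves evaluated: 20 of 25.

20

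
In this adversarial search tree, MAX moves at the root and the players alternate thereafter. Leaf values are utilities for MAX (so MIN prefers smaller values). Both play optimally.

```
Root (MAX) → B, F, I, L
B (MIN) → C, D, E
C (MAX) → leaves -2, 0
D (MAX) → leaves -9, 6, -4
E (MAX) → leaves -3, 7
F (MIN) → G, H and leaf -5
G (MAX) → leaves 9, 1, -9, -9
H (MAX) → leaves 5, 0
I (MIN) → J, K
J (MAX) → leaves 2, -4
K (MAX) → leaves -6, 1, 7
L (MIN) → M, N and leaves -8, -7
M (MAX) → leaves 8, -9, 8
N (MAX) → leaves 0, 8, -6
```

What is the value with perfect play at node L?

M: max(8, -9, 8) = 8
N: max(0, 8, -6) = 8
L: min(8, 8, -8, -7) = -8

-8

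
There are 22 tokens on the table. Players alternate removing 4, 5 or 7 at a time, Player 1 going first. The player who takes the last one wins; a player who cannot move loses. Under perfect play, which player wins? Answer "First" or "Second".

W/L table (W = player to move can force a win):
i:   0  1  2  3  4  5  6  7  8  9 10 11 12 13 14 15 16 17 18 19 20 21 22
     L  L  L  L  W  W  W  W  W  W  W  L  L  L  L  W  W  W  W  W  W  W  L
Position 22 is L, so the second player wins.

Second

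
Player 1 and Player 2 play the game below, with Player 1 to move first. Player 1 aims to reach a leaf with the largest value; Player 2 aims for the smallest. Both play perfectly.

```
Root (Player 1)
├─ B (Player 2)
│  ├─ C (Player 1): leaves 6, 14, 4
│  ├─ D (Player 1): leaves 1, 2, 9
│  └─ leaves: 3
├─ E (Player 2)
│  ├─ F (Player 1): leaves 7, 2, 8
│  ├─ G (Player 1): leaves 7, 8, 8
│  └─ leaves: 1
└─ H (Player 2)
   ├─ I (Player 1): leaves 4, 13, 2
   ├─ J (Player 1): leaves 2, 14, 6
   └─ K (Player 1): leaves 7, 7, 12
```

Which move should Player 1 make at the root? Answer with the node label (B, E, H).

H

C (Player 1): max(6, 14, 4) = 14
D (Player 1): max(1, 2, 9) = 9
B (Player 2): min(14, 9, 3) = 3
F (Player 1): max(7, 2, 8) = 8
G (Player 1): max(7, 8, 8) = 8
E (Player 2): min(8, 8, 1) = 1
I (Player 1): max(4, 13, 2) = 13
J (Player 1): max(2, 14, 6) = 14
K (Player 1): max(7, 7, 12) = 12
H (Player 2): min(13, 14, 12) = 12
Root (Player 1): max(3, 1, 12) = 12
Player 1 picks the child with the highest value: H (value 12).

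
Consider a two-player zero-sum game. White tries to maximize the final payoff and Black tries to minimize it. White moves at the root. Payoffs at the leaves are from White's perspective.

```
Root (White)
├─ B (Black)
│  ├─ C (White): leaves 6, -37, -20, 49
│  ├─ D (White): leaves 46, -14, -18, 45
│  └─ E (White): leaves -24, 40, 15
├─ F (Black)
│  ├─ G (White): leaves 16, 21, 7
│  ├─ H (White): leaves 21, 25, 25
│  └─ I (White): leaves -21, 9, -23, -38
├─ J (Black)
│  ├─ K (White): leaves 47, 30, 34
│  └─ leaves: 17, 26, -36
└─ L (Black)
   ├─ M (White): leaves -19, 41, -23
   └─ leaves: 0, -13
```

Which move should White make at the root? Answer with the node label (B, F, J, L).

C (White): max(6, -37, -20, 49) = 49
D (White): max(46, -14, -18, 45) = 46
E (White): max(-24, 40, 15) = 40
B (Black): min(49, 46, 40) = 40
G (White): max(16, 21, 7) = 21
H (White): max(21, 25, 25) = 25
I (White): max(-21, 9, -23, -38) = 9
F (Black): min(21, 25, 9) = 9
K (White): max(47, 30, 34) = 47
J (Black): min(47, 17, 26, -36) = -36
M (White): max(-19, 41, -23) = 41
L (Black): min(41, 0, -13) = -13
Root (White): max(40, 9, -36, -13) = 40
White picks the child with the highest value: B (value 40).

B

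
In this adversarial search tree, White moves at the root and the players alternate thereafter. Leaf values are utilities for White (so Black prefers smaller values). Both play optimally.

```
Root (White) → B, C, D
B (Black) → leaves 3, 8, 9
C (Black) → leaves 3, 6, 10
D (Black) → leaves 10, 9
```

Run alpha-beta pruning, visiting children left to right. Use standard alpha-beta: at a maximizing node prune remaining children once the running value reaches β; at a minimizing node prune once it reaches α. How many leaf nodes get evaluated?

6

B [α=-∞,β=+∞]: v=3
C [α=3,β=+∞]: v=3 after child 1 ≤ α → α-cutoff, skip 2
D [α=3,β=+∞]: v=9
Root [α=-∞,β=+∞]: v=9
Leaves evaluated: 6 of 8.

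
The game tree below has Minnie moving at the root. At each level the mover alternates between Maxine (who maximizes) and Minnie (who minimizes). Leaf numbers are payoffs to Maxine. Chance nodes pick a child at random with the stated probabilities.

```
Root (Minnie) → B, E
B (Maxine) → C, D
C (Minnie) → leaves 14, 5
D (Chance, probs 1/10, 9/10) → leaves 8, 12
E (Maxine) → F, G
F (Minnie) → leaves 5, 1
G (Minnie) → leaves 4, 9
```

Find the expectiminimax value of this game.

C (Minnie): min(14, 5) = 5
D (Chance): 1/10·8 + 9/10·12 = 11.6
B (Maxine): max(5, 11.6) = 11.6
F (Minnie): min(5, 1) = 1
G (Minnie): min(4, 9) = 4
E (Maxine): max(1, 4) = 4
Root (Minnie): min(11.6, 4) = 4

4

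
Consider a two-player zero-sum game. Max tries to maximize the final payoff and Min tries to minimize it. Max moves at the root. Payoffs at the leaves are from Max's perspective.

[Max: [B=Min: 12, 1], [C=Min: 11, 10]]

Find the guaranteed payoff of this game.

B (Min): min(12, 1) = 1
C (Min): min(11, 10) = 10
Root (Max): max(1, 10) = 10

10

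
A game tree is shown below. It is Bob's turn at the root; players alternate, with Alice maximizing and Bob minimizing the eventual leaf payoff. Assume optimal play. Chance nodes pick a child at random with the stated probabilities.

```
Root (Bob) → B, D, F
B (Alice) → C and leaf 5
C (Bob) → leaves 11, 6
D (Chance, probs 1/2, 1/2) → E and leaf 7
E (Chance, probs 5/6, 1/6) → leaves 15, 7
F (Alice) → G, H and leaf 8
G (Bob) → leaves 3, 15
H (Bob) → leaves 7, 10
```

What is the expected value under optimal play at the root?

6

C (Bob): min(11, 6) = 6
B (Alice): max(6, 5) = 6
E (Chance): 5/6·15 + 1/6·7 = 13.67
D (Chance): 1/2·13.67 + 1/2·7 = 10.33
G (Bob): min(3, 15) = 3
H (Bob): min(7, 10) = 7
F (Alice): max(3, 7, 8) = 8
Root (Bob): min(6, 10.33, 8) = 6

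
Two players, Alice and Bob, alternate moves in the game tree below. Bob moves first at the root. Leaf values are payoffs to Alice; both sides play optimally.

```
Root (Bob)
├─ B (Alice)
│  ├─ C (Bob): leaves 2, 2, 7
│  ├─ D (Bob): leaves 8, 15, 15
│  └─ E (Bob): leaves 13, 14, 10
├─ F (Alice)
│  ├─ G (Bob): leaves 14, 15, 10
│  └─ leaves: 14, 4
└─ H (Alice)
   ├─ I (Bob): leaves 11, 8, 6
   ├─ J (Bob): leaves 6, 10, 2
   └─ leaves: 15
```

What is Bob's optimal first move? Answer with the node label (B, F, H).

C (Bob): min(2, 2, 7) = 2
D (Bob): min(8, 15, 15) = 8
E (Bob): min(13, 14, 10) = 10
B (Alice): max(2, 8, 10) = 10
G (Bob): min(14, 15, 10) = 10
F (Alice): max(10, 14, 4) = 14
I (Bob): min(11, 8, 6) = 6
J (Bob): min(6, 10, 2) = 2
H (Alice): max(6, 2, 15) = 15
Root (Bob): min(10, 14, 15) = 10
Bob picks the child with the lowest value: B (value 10).

B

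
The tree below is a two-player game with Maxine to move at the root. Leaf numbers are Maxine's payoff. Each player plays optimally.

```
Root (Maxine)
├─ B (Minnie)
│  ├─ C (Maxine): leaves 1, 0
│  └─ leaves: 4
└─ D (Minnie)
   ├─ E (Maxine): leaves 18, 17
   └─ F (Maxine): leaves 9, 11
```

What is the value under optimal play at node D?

E: max(18, 17) = 18
F: max(9, 11) = 11
D: min(18, 11) = 11

11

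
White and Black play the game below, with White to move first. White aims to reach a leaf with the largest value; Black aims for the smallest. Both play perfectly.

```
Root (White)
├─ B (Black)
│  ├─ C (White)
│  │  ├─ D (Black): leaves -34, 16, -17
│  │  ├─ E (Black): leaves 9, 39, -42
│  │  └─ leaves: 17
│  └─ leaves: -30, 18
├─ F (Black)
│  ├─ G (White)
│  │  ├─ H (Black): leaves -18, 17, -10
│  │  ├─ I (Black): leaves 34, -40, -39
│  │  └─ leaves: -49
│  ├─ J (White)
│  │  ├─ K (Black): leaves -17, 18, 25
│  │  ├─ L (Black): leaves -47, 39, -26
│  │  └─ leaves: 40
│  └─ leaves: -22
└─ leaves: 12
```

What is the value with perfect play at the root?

12

D (Black): min(-34, 16, -17) = -34
E (Black): min(9, 39, -42) = -42
C (White): max(-34, -42, 17) = 17
B (Black): min(17, -30, 18) = -30
H (Black): min(-18, 17, -10) = -18
I (Black): min(34, -40, -39) = -40
G (White): max(-18, -40, -49) = -18
K (Black): min(-17, 18, 25) = -17
L (Black): min(-47, 39, -26) = -47
J (White): max(-17, -47, 40) = 40
F (Black): min(-18, 40, -22) = -22
Root (White): max(-30, -22, 12) = 12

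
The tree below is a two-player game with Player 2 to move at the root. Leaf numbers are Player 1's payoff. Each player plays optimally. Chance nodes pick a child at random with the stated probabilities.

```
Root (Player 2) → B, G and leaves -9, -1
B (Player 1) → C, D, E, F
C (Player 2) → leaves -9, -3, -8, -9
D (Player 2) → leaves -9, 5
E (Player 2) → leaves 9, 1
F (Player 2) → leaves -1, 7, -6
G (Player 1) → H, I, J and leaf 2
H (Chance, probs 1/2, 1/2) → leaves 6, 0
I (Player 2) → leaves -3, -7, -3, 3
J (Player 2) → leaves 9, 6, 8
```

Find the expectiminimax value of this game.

C (Player 2): min(-9, -3, -8, -9) = -9
D (Player 2): min(-9, 5) = -9
E (Player 2): min(9, 1) = 1
F (Player 2): min(-1, 7, -6) = -6
B (Player 1): max(-9, -9, 1, -6) = 1
H (Chance): 1/2·6 + 1/2·0 = 3
I (Player 2): min(-3, -7, -3, 3) = -7
J (Player 2): min(9, 6, 8) = 6
G (Player 1): max(3, -7, 6, 2) = 6
Root (Player 2): min(1, 6, -9, -1) = -9

-9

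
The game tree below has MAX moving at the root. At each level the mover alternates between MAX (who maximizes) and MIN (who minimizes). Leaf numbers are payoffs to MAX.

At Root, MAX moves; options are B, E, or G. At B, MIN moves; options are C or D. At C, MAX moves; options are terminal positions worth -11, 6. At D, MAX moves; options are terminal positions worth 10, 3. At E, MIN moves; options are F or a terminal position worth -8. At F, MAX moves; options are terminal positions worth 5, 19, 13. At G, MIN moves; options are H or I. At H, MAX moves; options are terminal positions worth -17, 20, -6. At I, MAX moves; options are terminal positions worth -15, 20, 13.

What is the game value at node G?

H: max(-17, 20, -6) = 20
I: max(-15, 20, 13) = 20
G: min(20, 20) = 20

20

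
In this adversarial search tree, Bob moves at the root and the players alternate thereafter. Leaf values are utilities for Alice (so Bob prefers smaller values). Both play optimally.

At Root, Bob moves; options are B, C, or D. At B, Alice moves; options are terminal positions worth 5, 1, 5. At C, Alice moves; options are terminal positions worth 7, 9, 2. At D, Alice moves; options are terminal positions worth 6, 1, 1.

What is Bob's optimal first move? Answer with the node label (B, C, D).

B (Alice): max(5, 1, 5) = 5
C (Alice): max(7, 9, 2) = 9
D (Alice): max(6, 1, 1) = 6
Root (Bob): min(5, 9, 6) = 5
Bob picks the child with the lowest value: B (value 5).

B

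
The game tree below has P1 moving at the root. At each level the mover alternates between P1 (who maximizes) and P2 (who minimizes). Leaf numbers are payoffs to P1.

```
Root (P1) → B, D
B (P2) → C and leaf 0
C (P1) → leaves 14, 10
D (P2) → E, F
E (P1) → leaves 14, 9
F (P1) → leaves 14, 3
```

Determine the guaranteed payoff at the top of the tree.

C (P1): max(14, 10) = 14
B (P2): min(14, 0) = 0
E (P1): max(14, 9) = 14
F (P1): max(14, 3) = 14
D (P2): min(14, 14) = 14
Root (P1): max(0, 14) = 14

14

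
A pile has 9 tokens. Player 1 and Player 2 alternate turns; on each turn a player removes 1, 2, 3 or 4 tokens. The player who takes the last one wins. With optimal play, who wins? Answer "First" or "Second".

W/L table (W = player to move can force a win):
i:   0  1  2  3  4  5  6  7  8  9
     L  W  W  W  W  L  W  W  W  W
Position 9 is W, so the first player wins.

First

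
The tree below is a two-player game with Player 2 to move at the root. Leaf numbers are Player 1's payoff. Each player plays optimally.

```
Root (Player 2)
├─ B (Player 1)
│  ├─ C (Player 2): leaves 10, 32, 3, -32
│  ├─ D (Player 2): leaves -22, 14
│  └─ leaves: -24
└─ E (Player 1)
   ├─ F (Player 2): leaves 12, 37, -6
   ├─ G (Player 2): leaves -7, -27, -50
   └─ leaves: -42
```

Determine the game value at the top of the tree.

-22

C (Player 2): min(10, 32, 3, -32) = -32
D (Player 2): min(-22, 14) = -22
B (Player 1): max(-32, -22, -24) = -22
F (Player 2): min(12, 37, -6) = -6
G (Player 2): min(-7, -27, -50) = -50
E (Player 1): max(-6, -50, -42) = -6
Root (Player 2): min(-22, -6) = -22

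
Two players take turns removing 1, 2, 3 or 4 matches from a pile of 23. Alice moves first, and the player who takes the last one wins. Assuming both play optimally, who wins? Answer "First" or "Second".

Mark each pile size as W (mover wins) or L (mover loses):
i:   0  1  2  3  4  5  6  7  8  9 10 11 12 13 14 15 16 17 18 19 20 21 22 23
     L  W  W  W  W  L  W  W  W  W  L  W  W  W  W  L  W  W  W  W  L  W  W  W
Position 23 is W, so the first player wins.

First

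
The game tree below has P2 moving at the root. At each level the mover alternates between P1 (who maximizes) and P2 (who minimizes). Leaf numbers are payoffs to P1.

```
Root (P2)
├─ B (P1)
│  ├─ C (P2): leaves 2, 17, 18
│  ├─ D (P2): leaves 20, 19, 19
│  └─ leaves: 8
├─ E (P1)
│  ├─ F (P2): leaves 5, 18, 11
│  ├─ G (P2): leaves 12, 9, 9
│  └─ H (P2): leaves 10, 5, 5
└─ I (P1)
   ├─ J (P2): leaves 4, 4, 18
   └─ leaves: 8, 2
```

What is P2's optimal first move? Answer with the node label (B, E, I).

C (P2): min(2, 17, 18) = 2
D (P2): min(20, 19, 19) = 19
B (P1): max(2, 19, 8) = 19
F (P2): min(5, 18, 11) = 5
G (P2): min(12, 9, 9) = 9
H (P2): min(10, 5, 5) = 5
E (P1): max(5, 9, 5) = 9
J (P2): min(4, 4, 18) = 4
I (P1): max(4, 8, 2) = 8
Root (P2): min(19, 9, 8) = 8
P2 picks the child with the lowest value: I (value 8).

I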